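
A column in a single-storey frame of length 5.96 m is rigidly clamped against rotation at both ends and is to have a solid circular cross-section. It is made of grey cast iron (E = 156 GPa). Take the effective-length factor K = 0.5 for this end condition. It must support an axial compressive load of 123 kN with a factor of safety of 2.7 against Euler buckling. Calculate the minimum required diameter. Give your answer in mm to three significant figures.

d ≈ 79.0 mm

Required P_cr = n·P = 2.7 × 123 = 332.1 kN
L_e = K·L = 0.5 × 5.96 = 2.980 m
Required I = P_cr·L_e²/(π²E) = 3.321×10^5 × 2.980² / (π² × 1.56×10^11) = 1.915×10^-6 m⁴
I_req = 1.915×10^6 mm⁴
Solid circle: I = πd⁴/64  ⇒  d = (64I/π)^(1/4) = (64×1.915×10^6/π)^(1/4) = 79.0 mm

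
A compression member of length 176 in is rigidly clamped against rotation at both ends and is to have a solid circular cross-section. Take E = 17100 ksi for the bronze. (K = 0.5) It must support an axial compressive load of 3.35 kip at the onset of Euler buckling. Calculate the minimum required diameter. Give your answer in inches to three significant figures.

d ≈ 1.33 in

L_e = K·L = 0.5 × 176 = 88.00 in
Required I = P_cr·L_e²/(π²E) = 3.350×10^3 × 88.00² / (π² × 1.71×10^7) = 0.1537 in⁴
Solid circle: I = πd⁴/64  ⇒  d = (64I/π)^(1/4) = (64×0.1537/π)^(1/4) = 1.33 in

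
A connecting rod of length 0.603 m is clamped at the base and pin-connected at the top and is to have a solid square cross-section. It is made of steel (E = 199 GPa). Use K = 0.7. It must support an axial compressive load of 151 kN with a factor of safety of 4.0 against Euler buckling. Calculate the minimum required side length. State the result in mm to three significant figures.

Required P_cr = n·P = 4.0 × 151 = 604.0 kN
L_e = K·L = 0.7 × 0.603 = 0.4221 m
Required I = P_cr·L_e²/(π²E) = 6.040×10^5 × 0.4221² / (π² × 1.99×10^11) = 5.479×10^-8 m⁴
I_req = 5.479×10^4 mm⁴
Solid square: I = a⁴/12  ⇒  a = (12I)^(1/4) = (12×5.479×10^4)^(1/4) = 28.5 mm

a ≈ 28.5 mm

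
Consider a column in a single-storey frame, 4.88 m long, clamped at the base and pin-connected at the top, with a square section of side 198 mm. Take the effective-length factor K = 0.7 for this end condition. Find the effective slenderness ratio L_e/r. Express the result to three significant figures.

λ ≈ 59.8

For a square r = a/√12 = 198/√12 = 57.16 mm
L_e = K·L = 0.7 × 4.88 m = 3.416 m = 3416.0 mm
λ = L_e / r_min = 3416.0 / 57.16 = 59.8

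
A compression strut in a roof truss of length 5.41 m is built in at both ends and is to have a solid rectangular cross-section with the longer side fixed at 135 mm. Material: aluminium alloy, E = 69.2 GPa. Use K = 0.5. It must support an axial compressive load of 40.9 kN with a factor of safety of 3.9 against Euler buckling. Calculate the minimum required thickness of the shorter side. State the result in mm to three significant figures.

Required P_cr = n·P = 3.9 × 40.9 = 159.5 kN
L_e = K·L = 0.5 × 5.41 = 2.705 m
Required I = P_cr·L_e²/(π²E) = 1.595×10^5 × 2.705² / (π² × 6.92×10^10) = 1.709×10^-6 m⁴
I_req = 1.709×10^6 mm⁴
Rectangle, weak axis: I_min = h·b³/12 with h = 135 mm fixed  ⇒  b = (12I/h)^(1/3) = 53.4 mm

b ≈ 53.4 mm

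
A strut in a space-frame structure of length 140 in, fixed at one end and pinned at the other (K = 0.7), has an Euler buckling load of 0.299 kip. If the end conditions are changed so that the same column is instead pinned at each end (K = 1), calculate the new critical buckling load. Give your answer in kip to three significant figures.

P_cr ∝ 1/K², so P_cr,new = P_cr,old × (K_old/K_new)² = 0.299 × (0.7/1)²
= 0.299 × 0.4900 = 0.147 kip

P_cr ≈ 0.147 kip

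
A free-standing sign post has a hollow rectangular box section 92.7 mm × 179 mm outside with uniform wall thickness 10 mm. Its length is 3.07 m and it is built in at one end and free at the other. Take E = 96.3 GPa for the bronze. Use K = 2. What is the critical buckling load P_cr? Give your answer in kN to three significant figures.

P_cr ≈ 171 kN

Inner dimensions: h_i = 179 − 2×10 = 159.0 mm, b_i = 92.7 − 2×10 = 72.70 mm
Weak-axis I_min = (h_o·b_o³ − h_i·b_i³)/12 with b_o = 92.7, b_i = 72.70 mm (shorter outer/inner sides).
I_min = (179×92.7³ − 159.0×72.70³)/12 = 6.791×10^6 mm⁴
I = 6.791×10^6 mm⁴ = 6.791×10^-6 m⁴
Effective length L_e = K·L = 2 × 3.07 = 6.140 m
P_cr = π²EI / L_e² = π² × 96.3×10⁹ × 6.791×10^-6 / 6.140² = 1.712×10^5 N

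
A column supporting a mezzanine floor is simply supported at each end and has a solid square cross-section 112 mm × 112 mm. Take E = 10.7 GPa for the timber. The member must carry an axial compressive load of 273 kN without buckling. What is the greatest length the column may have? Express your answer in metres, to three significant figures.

I = a⁴/12 = 112⁴/12 = 1.311×10^7 mm⁴
I = 1.311×10^-5 m⁴
At the buckling limit P_cr = P = 2.730×10^5 N
From P_cr = π²EI/(K·L)²:  L = (1/K)·√(π²EI/P_cr) = (1/1)·√(π²×1.07×10^10×1.311×10^-5/2.730×10^5)
L = 2.25 m

L_max ≈ 2.25 m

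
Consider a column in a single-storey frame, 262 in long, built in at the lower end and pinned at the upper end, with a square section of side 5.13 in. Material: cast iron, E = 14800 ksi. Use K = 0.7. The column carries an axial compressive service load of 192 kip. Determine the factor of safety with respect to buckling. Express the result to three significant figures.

n ≈ 1.31

I = a⁴/12 = 5.13⁴/12 = 57.71 in⁴
Effective length L_e = K·L = 0.7 × 262 = 183.4 in
P_cr = π²EI / L_e² = π² × 14800×10³ × 57.71 / 183.4² = 2.506×10^5 lb
Factor of safety n = P_cr / P = 250.64 / 192 = 1.31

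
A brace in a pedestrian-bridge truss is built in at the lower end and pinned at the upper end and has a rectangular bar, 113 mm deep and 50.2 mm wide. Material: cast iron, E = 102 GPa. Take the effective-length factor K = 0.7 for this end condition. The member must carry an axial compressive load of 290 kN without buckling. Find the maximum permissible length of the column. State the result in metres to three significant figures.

Buckling occurs about the weak axis: I_min = h·b³/12 with b = 50.2 mm (the shorter side).
I_min = 113×50.2³/12 = 1.191×10^6 mm⁴
I = 1.191×10^-6 m⁴
At the buckling limit P_cr = P = 2.900×10^5 N
From P_cr = π²EI/(K·L)²:  L = (1/K)·√(π²EI/P_cr) = (1/0.7)·√(π²×1.02×10^11×1.191×10^-6/2.900×10^5)
L = 2.91 m

L_max ≈ 2.91 m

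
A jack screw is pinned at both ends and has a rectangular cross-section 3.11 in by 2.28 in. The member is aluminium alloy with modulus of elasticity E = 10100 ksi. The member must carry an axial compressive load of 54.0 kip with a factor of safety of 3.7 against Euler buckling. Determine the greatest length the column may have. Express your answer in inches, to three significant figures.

Buckling occurs about the weak axis: I_min = h·b³/12 with b = 2.28 in (the shorter side).
I_min = 3.11×2.28³/12 = 3.072 in⁴
Required critical load P_cr = n·P = 3.7 × 54.0 = 199.8 kip = 1.998×10^5 lb
From P_cr = π²EI/(K·L)²:  L = (1/K)·√(π²EI/P_cr) = (1/1)·√(π²×1.01×10^7×3.072/1.998×10^5)
L = 39.1 in

L_max ≈ 39.1 in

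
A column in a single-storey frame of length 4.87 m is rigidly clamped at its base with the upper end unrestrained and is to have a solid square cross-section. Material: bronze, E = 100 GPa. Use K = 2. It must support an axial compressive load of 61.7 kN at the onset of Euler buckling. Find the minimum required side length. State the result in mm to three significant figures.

a ≈ 91.8 mm

L_e = K·L = 2 × 4.87 = 9.740 m
Required I = P_cr·L_e²/(π²E) = 6.170×10^4 × 9.740² / (π² × 1.00×10^11) = 5.931×10^-6 m⁴
I_req = 5.931×10^6 mm⁴
Solid square: I = a⁴/12  ⇒  a = (12I)^(1/4) = (12×5.931×10^6)^(1/4) = 91.8 mm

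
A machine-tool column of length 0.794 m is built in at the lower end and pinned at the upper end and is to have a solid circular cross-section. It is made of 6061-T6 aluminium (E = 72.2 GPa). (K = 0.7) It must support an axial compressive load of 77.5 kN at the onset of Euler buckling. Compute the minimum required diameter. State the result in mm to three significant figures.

d ≈ 28.8 mm

L_e = K·L = 0.7 × 0.794 = 0.5558 m
Required I = P_cr·L_e²/(π²E) = 7.750×10^4 × 0.5558² / (π² × 7.22×10^10) = 3.360×10^-8 m⁴
I_req = 3.360×10^4 mm⁴
Solid circle: I = πd⁴/64  ⇒  d = (64I/π)^(1/4) = (64×3.360×10^4/π)^(1/4) = 28.8 mm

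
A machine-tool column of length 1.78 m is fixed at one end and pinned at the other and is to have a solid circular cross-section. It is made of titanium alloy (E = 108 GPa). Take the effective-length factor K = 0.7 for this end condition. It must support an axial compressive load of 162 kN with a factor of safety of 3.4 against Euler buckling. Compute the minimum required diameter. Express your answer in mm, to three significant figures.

d ≈ 63.6 mm

Required P_cr = n·P = 3.4 × 162 = 550.8 kN
L_e = K·L = 0.7 × 1.78 = 1.246 m
Required I = P_cr·L_e²/(π²E) = 5.508×10^5 × 1.246² / (π² × 1.08×10^11) = 8.022×10^-7 m⁴
I_req = 8.022×10^5 mm⁴
Solid circle: I = πd⁴/64  ⇒  d = (64I/π)^(1/4) = (64×8.022×10^5/π)^(1/4) = 63.6 mm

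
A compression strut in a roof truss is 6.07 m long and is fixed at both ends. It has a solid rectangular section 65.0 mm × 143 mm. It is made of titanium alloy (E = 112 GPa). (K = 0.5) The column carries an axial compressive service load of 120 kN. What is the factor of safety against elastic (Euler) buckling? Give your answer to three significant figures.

n ≈ 3.27

Buckling occurs about the weak axis: I_min = h·b³/12 with b = 65.0 mm (the shorter side).
I_min = 143×65.0³/12 = 3.273×10^6 mm⁴
I = 3.273×10^6 mm⁴ = 3.273×10^-6 m⁴
Effective length L_e = K·L = 0.5 × 6.07 = 3.035 m
P_cr = π²EI / L_e² = π² × 112×10⁹ × 3.273×10^-6 / 3.035² = 3.927×10^5 N
Factor of safety n = P_cr / P = 392.73 / 120 = 3.27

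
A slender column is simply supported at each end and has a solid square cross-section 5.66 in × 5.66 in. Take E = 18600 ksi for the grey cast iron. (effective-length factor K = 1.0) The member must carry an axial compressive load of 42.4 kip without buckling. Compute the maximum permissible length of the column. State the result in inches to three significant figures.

I = a⁴/12 = 5.66⁴/12 = 85.52 in⁴
At the buckling limit P_cr = P = 4.240×10^4 lb
From P_cr = π²EI/(K·L)²:  L = (1/K)·√(π²EI/P_cr) = (1/1)·√(π²×1.86×10^7×85.52/4.240×10^4)
L = 609 in

L_max ≈ 609 in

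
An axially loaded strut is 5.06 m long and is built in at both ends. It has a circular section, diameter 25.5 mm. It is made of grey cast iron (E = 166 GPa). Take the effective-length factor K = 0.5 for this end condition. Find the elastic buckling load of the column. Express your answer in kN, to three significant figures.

P_cr ≈ 5.31 kN

I = πd⁴/64 = π×25.5⁴/64 = 2.076×10^4 mm⁴
I = 2.076×10^4 mm⁴ = 2.076×10^-8 m⁴
Effective length L_e = K·L = 0.5 × 5.06 = 2.530 m
P_cr = π²EI / L_e² = π² × 166×10⁹ × 2.076×10^-8 / 2.530² = 5.312×10^3 N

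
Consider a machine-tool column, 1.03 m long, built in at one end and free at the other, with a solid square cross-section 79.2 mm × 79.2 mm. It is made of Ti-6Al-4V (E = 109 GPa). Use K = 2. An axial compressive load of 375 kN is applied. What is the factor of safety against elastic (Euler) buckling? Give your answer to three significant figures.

n ≈ 2.22

I = a⁴/12 = 79.2⁴/12 = 3.279×10^6 mm⁴
I = 3.279×10^6 mm⁴ = 3.279×10^-6 m⁴
Effective length L_e = K·L = 2 × 1.03 = 2.060 m
P_cr = π²EI / L_e² = π² × 109×10⁹ × 3.279×10^-6 / 2.060² = 8.312×10^5 N
Factor of safety n = P_cr / P = 831.21 / 375 = 2.22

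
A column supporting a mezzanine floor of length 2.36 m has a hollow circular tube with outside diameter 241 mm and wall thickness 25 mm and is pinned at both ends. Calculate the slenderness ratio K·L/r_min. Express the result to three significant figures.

Inner diameter d_i = 241 − 2×25 = 191.0 mm
I = π(d_o⁴ − d_i⁴)/64 = π(241⁴ − 191.0⁴)/64 = 1.003×10^8 mm⁴
A = 1.696×10^4 mm²;  r_min = √(I/A) = √(1.003×10^8/1.696×10^4) = 76.88 mm
L_e = K·L = 1 × 2.36 m = 2.360 m = 2360.0 mm
λ = L_e / r_min = 2360.0 / 76.88 = 30.7

λ ≈ 30.7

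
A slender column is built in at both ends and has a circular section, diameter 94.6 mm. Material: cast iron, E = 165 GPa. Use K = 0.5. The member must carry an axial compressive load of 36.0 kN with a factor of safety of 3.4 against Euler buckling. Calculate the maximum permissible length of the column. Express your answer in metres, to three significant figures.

I = πd⁴/64 = π×94.6⁴/64 = 3.931×10^6 mm⁴
I = 3.931×10^-6 m⁴
Required critical load P_cr = n·P = 3.4 × 36.0 = 122.4 kN = 1.224×10^5 N
From P_cr = π²EI/(K·L)²:  L = (1/K)·√(π²EI/P_cr) = (1/0.5)·√(π²×1.65×10^11×3.931×10^-6/1.224×10^5)
L = 14.5 m

L_max ≈ 14.5 m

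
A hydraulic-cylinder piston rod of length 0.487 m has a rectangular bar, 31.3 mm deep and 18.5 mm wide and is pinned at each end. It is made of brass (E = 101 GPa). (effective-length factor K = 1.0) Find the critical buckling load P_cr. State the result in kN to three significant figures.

Buckling occurs about the weak axis: I_min = h·b³/12 with b = 18.5 mm (the shorter side).
I_min = 31.3×18.5³/12 = 1.651×10^4 mm⁴
I = 1.651×10^4 mm⁴ = 1.651×10^-8 m⁴
Effective length L_e = K·L = 1 × 0.487 = 0.4870 m
P_cr = π²EI / L_e² = π² × 101×10⁹ × 1.651×10^-8 / 0.4870² = 6.941×10^4 N

P_cr ≈ 69.4 kN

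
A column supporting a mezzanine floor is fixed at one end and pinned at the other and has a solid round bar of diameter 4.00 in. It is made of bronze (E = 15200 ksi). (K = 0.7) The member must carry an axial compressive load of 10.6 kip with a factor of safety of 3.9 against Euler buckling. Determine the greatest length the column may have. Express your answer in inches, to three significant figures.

L_max ≈ 305 in

I = πd⁴/64 = π×4.00⁴/64 = 12.57 in⁴
Required critical load P_cr = n·P = 3.9 × 10.6 = 41.34 kip = 4.134×10^4 lb
From P_cr = π²EI/(K·L)²:  L = (1/K)·√(π²EI/P_cr) = (1/0.7)·√(π²×1.52×10^7×12.57/4.134×10^4)
L = 305 in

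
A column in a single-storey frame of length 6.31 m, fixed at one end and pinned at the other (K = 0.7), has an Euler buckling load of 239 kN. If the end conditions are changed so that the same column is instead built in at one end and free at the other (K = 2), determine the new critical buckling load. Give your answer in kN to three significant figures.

P_cr ≈ 29.3 kN

P_cr ∝ 1/K², so P_cr,new = P_cr,old × (K_old/K_new)² = 239 × (0.7/2)²
= 239 × 0.1225 = 29.3 kN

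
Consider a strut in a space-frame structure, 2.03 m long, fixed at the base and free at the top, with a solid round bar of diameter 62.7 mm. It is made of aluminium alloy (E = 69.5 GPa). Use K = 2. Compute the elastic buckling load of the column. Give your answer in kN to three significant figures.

I = πd⁴/64 = π×62.7⁴/64 = 7.586×10^5 mm⁴
I = 7.586×10^5 mm⁴ = 7.586×10^-7 m⁴
Effective length L_e = K·L = 2 × 2.03 = 4.060 m
P_cr = π²EI / L_e² = π² × 69.5×10⁹ × 7.586×10^-7 / 4.060² = 3.157×10^4 N

P_cr ≈ 31.6 kN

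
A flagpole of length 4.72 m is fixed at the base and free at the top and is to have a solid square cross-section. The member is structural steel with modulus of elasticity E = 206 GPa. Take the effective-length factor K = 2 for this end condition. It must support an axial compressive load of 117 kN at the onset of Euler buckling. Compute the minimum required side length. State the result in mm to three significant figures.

L_e = K·L = 2 × 4.72 = 9.440 m
Required I = P_cr·L_e²/(π²E) = 1.170×10^5 × 9.440² / (π² × 2.06×10^11) = 5.128×10^-6 m⁴
I_req = 5.128×10^6 mm⁴
Solid square: I = a⁴/12  ⇒  a = (12I)^(1/4) = (12×5.128×10^6)^(1/4) = 88.6 mm

a ≈ 88.6 mm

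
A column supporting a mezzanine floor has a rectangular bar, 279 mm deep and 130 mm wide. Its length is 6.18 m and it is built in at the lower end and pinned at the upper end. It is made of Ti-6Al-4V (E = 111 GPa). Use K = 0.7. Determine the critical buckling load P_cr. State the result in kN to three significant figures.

P_cr ≈ 2990 kN

Buckling occurs about the weak axis: I_min = h·b³/12 with b = 130 mm (the shorter side).
I_min = 279×130³/12 = 5.108×10^7 mm⁴
I = 5.108×10^7 mm⁴ = 5.108×10^-5 m⁴
Effective length L_e = K·L = 0.7 × 6.18 = 4.326 m
P_cr = π²EI / L_e² = π² × 111×10⁹ × 5.108×10^-5 / 4.326² = 2.990×10^6 N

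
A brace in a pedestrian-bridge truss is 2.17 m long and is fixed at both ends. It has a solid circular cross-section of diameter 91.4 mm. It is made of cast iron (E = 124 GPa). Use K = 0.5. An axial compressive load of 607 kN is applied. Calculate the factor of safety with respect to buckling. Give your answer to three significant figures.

n ≈ 5.87

I = πd⁴/64 = π×91.4⁴/64 = 3.426×10^6 mm⁴
I = 3.426×10^6 mm⁴ = 3.426×10^-6 m⁴
Effective length L_e = K·L = 0.5 × 2.17 = 1.085 m
P_cr = π²EI / L_e² = π² × 124×10⁹ × 3.426×10^-6 / 1.085² = 3.561×10^6 N
Factor of safety n = P_cr / P = 3561.4 / 607 = 5.87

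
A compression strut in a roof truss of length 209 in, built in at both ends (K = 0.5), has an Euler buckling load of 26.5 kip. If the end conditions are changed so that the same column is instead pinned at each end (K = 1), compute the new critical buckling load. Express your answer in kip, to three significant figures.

P_cr ∝ 1/K², so P_cr,new = P_cr,old × (K_old/K_new)² = 26.5 × (0.5/1)²
= 26.5 × 0.2500 = 6.62 kip

P_cr ≈ 6.62 kip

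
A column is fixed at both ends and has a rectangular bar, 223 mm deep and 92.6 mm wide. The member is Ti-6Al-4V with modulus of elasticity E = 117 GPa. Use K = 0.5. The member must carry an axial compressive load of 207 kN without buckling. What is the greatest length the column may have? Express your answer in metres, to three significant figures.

L_max ≈ 18.1 m

Buckling occurs about the weak axis: I_min = h·b³/12 with b = 92.6 mm (the shorter side).
I_min = 223×92.6³/12 = 1.476×10^7 mm⁴
I = 1.476×10^-5 m⁴
At the buckling limit P_cr = P = 2.070×10^5 N
From P_cr = π²EI/(K·L)²:  L = (1/K)·√(π²EI/P_cr) = (1/0.5)·√(π²×1.17×10^11×1.476×10^-5/2.070×10^5)
L = 18.1 m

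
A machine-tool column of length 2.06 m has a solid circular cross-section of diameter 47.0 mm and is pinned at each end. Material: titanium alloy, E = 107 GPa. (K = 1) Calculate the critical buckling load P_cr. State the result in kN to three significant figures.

I = πd⁴/64 = π×47.0⁴/64 = 2.395×10^5 mm⁴
I = 2.395×10^5 mm⁴ = 2.395×10^-7 m⁴
Effective length L_e = K·L = 1 × 2.06 = 2.060 m
P_cr = π²EI / L_e² = π² × 107×10⁹ × 2.395×10^-7 / 2.060² = 5.961×10^4 N

P_cr ≈ 59.6 kN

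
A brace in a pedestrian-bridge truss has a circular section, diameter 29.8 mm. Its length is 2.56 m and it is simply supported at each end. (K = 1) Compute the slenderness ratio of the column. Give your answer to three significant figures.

For a solid circle r = d/4 = 29.8/4 = 7.450 mm
L_e = K·L = 1 × 2.56 m = 2.560 m = 2560.0 mm
λ = L_e / r_min = 2560.0 / 7.450 = 344

λ ≈ 344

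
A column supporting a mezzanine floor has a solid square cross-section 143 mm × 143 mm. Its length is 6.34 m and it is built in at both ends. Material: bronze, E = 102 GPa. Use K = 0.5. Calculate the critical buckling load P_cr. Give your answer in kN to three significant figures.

I = a⁴/12 = 143⁴/12 = 3.485×10^7 mm⁴
I = 3.485×10^7 mm⁴ = 3.485×10^-5 m⁴
Effective length L_e = K·L = 0.5 × 6.34 = 3.170 m
P_cr = π²EI / L_e² = π² × 102×10⁹ × 3.485×10^-5 / 3.170² = 3.491×10^6 N

P_cr ≈ 3490 kN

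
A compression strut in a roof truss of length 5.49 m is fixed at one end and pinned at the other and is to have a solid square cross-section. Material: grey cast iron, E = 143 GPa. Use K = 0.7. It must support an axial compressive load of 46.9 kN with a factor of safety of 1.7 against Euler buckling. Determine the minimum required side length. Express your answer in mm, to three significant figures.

Required P_cr = n·P = 1.7 × 46.9 = 79.73 kN
L_e = K·L = 0.7 × 5.49 = 3.843 m
Required I = P_cr·L_e²/(π²E) = 7.973×10^4 × 3.843² / (π² × 1.43×10^11) = 8.343×10^-7 m⁴
I_req = 8.343×10^5 mm⁴
Solid square: I = a⁴/12  ⇒  a = (12I)^(1/4) = (12×8.343×10^5)^(1/4) = 56.3 mm

a ≈ 56.3 mm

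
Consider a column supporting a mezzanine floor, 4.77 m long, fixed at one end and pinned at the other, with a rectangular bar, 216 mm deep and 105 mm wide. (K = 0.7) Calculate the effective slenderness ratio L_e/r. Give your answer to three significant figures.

λ ≈ 110

For a rectangle r_min = b/√12 = 105/√12 = 30.31 mm
L_e = K·L = 0.7 × 4.77 m = 3.339 m = 3339.0 mm
λ = L_e / r_min = 3339.0 / 30.31 = 110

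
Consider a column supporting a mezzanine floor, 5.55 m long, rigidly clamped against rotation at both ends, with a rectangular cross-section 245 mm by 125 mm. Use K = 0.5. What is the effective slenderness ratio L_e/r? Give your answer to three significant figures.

For a rectangle r_min = b/√12 = 125/√12 = 36.08 mm
L_e = K·L = 0.5 × 5.55 m = 2.775 m = 2775.0 mm
λ = L_e / r_min = 2775.0 / 36.08 = 76.9

λ ≈ 76.9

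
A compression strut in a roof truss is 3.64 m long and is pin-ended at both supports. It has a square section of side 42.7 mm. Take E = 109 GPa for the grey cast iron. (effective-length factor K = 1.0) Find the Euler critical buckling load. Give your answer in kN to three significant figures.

P_cr ≈ 22.5 kN

I = a⁴/12 = 42.7⁴/12 = 2.770×10^5 mm⁴
I = 2.770×10^5 mm⁴ = 2.770×10^-7 m⁴
Effective length L_e = K·L = 1 × 3.64 = 3.640 m
P_cr = π²EI / L_e² = π² × 109×10⁹ × 2.770×10^-7 / 3.640² = 2.249×10^4 N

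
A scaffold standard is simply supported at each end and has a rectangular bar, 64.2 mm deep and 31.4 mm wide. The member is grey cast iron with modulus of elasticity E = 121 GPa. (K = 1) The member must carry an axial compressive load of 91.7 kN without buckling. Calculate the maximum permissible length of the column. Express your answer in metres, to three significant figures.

Buckling occurs about the weak axis: I_min = h·b³/12 with b = 31.4 mm (the shorter side).
I_min = 64.2×31.4³/12 = 1.656×10^5 mm⁴
I = 1.656×10^-7 m⁴
At the buckling limit P_cr = P = 9.170×10^4 N
From P_cr = π²EI/(K·L)²:  L = (1/K)·√(π²EI/P_cr) = (1/1)·√(π²×1.21×10^11×1.656×10^-7/9.170×10^4)
L = 1.47 m

L_max ≈ 1.47 m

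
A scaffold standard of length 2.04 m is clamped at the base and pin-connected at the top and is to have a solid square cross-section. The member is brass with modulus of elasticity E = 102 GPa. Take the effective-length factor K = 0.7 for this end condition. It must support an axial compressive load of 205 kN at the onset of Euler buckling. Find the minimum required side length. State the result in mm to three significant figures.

L_e = K·L = 0.7 × 2.04 = 1.428 m
Required I = P_cr·L_e²/(π²E) = 2.050×10^5 × 1.428² / (π² × 1.02×10^11) = 4.153×10^-7 m⁴
I_req = 4.153×10^5 mm⁴
Solid square: I = a⁴/12  ⇒  a = (12I)^(1/4) = (12×4.153×10^5)^(1/4) = 47.2 mm

a ≈ 47.2 mm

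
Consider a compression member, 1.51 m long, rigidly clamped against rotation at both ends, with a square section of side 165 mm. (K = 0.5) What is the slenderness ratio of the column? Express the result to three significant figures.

λ ≈ 15.9

For a square r = a/√12 = 165/√12 = 47.63 mm
L_e = K·L = 0.5 × 1.51 m = 0.7550 m = 755.00 mm
λ = L_e / r_min = 755.00 / 47.63 = 15.9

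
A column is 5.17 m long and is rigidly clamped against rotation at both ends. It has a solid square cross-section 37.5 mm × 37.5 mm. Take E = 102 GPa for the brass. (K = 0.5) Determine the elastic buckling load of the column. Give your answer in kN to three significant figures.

I = a⁴/12 = 37.5⁴/12 = 1.648×10^5 mm⁴
I = 1.648×10^5 mm⁴ = 1.648×10^-7 m⁴
Effective length L_e = K·L = 0.5 × 5.17 = 2.585 m
P_cr = π²EI / L_e² = π² × 102×10⁹ × 1.648×10^-7 / 2.585² = 2.483×10^4 N

P_cr ≈ 24.8 kN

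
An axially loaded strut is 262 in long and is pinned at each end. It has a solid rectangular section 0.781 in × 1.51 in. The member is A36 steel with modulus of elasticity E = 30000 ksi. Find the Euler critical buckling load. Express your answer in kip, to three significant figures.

Buckling occurs about the weak axis: I_min = h·b³/12 with b = 0.781 in (the shorter side).
I_min = 1.51×0.781³/12 = 5.994×10^-2 in⁴
Effective length L_e = K·L = 1 × 262 = 262.0 in
P_cr = π²EI / L_e² = π² × 30000×10³ × 5.994×10^-2 / 262.0² = 258.6 lb

P_cr ≈ 0.259 kip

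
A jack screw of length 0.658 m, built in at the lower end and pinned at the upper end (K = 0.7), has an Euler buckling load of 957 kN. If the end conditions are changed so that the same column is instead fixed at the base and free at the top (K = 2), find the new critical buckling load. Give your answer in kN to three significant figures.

P_cr ≈ 117 kN

P_cr ∝ 1/K², so P_cr,new = P_cr,old × (K_old/K_new)² = 957 × (0.7/2)²
= 957 × 0.1225 = 117 kN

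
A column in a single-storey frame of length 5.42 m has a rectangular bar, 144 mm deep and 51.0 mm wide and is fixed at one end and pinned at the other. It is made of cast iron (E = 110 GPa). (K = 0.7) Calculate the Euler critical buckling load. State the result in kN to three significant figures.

P_cr ≈ 120 kN

Buckling occurs about the weak axis: I_min = h·b³/12 with b = 51.0 mm (the shorter side).
I_min = 144×51.0³/12 = 1.592×10^6 mm⁴
I = 1.592×10^6 mm⁴ = 1.592×10^-6 m⁴
Effective length L_e = K·L = 0.7 × 5.42 = 3.794 m
P_cr = π²EI / L_e² = π² × 110×10⁹ × 1.592×10^-6 / 3.794² = 1.201×10^5 N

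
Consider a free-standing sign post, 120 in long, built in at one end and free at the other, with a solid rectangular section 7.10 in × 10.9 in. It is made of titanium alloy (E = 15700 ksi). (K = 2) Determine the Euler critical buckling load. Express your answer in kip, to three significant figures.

Buckling occurs about the weak axis: I_min = h·b³/12 with b = 7.10 in (the shorter side).
I_min = 10.9×7.10³/12 = 325.1 in⁴
Effective length L_e = K·L = 2 × 120 = 240.0 in
P_cr = π²EI / L_e² = π² × 15700×10³ × 325.1 / 240.0² = 8.746×10^5 lb

P_cr ≈ 875 kip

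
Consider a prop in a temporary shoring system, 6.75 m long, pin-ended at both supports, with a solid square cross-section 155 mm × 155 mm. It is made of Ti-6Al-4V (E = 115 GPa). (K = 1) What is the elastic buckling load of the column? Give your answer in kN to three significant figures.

P_cr ≈ 1200 kN

I = a⁴/12 = 155⁴/12 = 4.810×10^7 mm⁴
I = 4.810×10^7 mm⁴ = 4.810×10^-5 m⁴
Effective length L_e = K·L = 1 × 6.75 = 6.750 m
P_cr = π²EI / L_e² = π² × 115×10⁹ × 4.810×10^-5 / 6.750² = 1.198×10^6 N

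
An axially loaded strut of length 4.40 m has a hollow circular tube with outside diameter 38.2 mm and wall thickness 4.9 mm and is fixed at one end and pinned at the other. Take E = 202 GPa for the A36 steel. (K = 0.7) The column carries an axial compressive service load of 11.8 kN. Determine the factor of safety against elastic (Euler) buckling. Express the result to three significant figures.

Inner diameter d_i = 38.2 − 2×4.9 = 28.40 mm
I = π(d_o⁴ − d_i⁴)/64 = π(38.2⁴ − 28.40⁴)/64 = 7.259×10^4 mm⁴
I = 7.259×10^4 mm⁴ = 7.259×10^-8 m⁴
Effective length L_e = K·L = 0.7 × 4.40 = 3.080 m
P_cr = π²EI / L_e² = π² × 202×10⁹ × 7.259×10^-8 / 3.080² = 1.526×10^4 N
Factor of safety n = P_cr / P = 15.256 / 11.8 = 1.29

n ≈ 1.29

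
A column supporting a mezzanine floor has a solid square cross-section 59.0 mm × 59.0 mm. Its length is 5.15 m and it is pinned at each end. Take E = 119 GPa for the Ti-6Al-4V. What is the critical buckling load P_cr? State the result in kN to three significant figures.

I = a⁴/12 = 59.0⁴/12 = 1.010×10^6 mm⁴
I = 1.010×10^6 mm⁴ = 1.010×10^-6 m⁴
Effective length L_e = K·L = 1 × 5.15 = 5.150 m
P_cr = π²EI / L_e² = π² × 119×10⁹ × 1.010×10^-6 / 5.150² = 4.472×10^4 N

P_cr ≈ 44.7 kN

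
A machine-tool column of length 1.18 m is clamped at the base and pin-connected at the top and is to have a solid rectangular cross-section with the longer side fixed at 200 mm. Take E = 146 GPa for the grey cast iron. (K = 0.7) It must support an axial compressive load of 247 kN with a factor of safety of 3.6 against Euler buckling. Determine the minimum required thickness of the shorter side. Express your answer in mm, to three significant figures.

b ≈ 29.3 mm

Required P_cr = n·P = 3.6 × 247 = 889.2 kN
L_e = K·L = 0.7 × 1.18 = 0.8260 m
Required I = P_cr·L_e²/(π²E) = 8.892×10^5 × 0.8260² / (π² × 1.46×10^11) = 4.210×10^-7 m⁴
I_req = 4.210×10^5 mm⁴
Rectangle, weak axis: I_min = h·b³/12 with h = 200 mm fixed  ⇒  b = (12I/h)^(1/3) = 29.3 mm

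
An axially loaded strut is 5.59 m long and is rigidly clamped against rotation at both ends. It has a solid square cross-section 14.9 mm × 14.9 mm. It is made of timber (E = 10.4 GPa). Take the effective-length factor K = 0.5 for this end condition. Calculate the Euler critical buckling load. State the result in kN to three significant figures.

I = a⁴/12 = 14.9⁴/12 = 4.107×10^3 mm⁴
I = 4.107×10^3 mm⁴ = 4.107×10^-9 m⁴
Effective length L_e = K·L = 0.5 × 5.59 = 2.795 m
P_cr = π²EI / L_e² = π² × 10.4×10⁹ × 4.107×10^-9 / 2.795² = 53.97 N

P_cr ≈ 0.0540 kN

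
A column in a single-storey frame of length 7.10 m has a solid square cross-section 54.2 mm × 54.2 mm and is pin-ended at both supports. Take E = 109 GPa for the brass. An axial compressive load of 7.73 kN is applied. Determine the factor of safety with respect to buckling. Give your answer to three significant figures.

n ≈ 1.99

I = a⁴/12 = 54.2⁴/12 = 7.191×10^5 mm⁴
I = 7.191×10^5 mm⁴ = 7.191×10^-7 m⁴
Effective length L_e = K·L = 1 × 7.10 = 7.100 m
P_cr = π²EI / L_e² = π² × 109×10⁹ × 7.191×10^-7 / 7.100² = 1.535×10^4 N
Factor of safety n = P_cr / P = 15.347 / 7.73 = 1.99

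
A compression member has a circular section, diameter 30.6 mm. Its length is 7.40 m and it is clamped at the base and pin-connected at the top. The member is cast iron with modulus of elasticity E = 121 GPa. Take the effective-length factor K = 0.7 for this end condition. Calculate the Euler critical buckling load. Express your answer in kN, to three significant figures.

P_cr ≈ 1.92 kN

I = πd⁴/64 = π×30.6⁴/64 = 4.304×10^4 mm⁴
I = 4.304×10^4 mm⁴ = 4.304×10^-8 m⁴
Effective length L_e = K·L = 0.7 × 7.40 = 5.180 m
P_cr = π²EI / L_e² = π² × 121×10⁹ × 4.304×10^-8 / 5.180² = 1.915×10^3 N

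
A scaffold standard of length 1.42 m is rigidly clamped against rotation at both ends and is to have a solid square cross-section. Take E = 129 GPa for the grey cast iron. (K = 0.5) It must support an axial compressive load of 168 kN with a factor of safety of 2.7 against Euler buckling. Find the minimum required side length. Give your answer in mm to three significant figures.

a ≈ 38.3 mm

Required P_cr = n·P = 2.7 × 168 = 453.6 kN
L_e = K·L = 0.5 × 1.42 = 0.7100 m
Required I = P_cr·L_e²/(π²E) = 4.536×10^5 × 0.7100² / (π² × 1.29×10^11) = 1.796×10^-7 m⁴
I_req = 1.796×10^5 mm⁴
Solid square: I = a⁴/12  ⇒  a = (12I)^(1/4) = (12×1.796×10^5)^(1/4) = 38.3 mm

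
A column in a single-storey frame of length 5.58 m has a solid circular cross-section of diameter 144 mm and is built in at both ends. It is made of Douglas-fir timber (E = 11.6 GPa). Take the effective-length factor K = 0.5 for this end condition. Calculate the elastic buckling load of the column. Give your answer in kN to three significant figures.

I = πd⁴/64 = π×144⁴/64 = 2.111×10^7 mm⁴
I = 2.111×10^7 mm⁴ = 2.111×10^-5 m⁴
Effective length L_e = K·L = 0.5 × 5.58 = 2.790 m
P_cr = π²EI / L_e² = π² × 11.6×10⁹ × 2.111×10^-5 / 2.790² = 3.104×10^5 N

P_cr ≈ 310 kN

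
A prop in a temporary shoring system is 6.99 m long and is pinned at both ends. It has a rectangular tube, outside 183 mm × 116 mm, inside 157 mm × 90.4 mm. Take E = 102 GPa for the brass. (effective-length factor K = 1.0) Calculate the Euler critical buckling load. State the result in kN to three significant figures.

Weak-axis I_min = (h_o·b_o³ − h_i·b_i³)/12 with b_o = 116, b_i = 90.40 mm (shorter outer/inner sides).
I_min = (183×116³ − 157.0×90.40³)/12 = 1.414×10^7 mm⁴
I = 1.414×10^7 mm⁴ = 1.414×10^-5 m⁴
Effective length L_e = K·L = 1 × 6.99 = 6.990 m
P_cr = π²EI / L_e² = π² × 102×10⁹ × 1.414×10^-5 / 6.990² = 2.913×10^5 N

P_cr ≈ 291 kN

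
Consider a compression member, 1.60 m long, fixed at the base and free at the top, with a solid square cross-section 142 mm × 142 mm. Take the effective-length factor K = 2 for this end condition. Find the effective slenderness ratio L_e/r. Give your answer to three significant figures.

For a square r = a/√12 = 142/√12 = 40.99 mm
L_e = K·L = 2 × 1.60 m = 3.200 m = 3200.0 mm
λ = L_e / r_min = 3200.0 / 40.99 = 78.1

λ ≈ 78.1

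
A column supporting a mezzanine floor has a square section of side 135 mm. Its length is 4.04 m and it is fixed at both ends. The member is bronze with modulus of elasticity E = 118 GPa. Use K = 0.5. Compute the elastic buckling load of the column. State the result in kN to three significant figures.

I = a⁴/12 = 135⁴/12 = 2.768×10^7 mm⁴
I = 2.768×10^7 mm⁴ = 2.768×10^-5 m⁴
Effective length L_e = K·L = 0.5 × 4.04 = 2.020 m
P_cr = π²EI / L_e² = π² × 118×10⁹ × 2.768×10^-5 / 2.020² = 7.900×10^6 N

P_cr ≈ 7900 kN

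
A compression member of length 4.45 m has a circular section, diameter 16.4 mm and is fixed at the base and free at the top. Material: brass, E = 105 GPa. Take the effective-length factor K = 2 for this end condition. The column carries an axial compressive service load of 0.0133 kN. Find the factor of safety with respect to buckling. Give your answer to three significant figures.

n ≈ 3.49

I = πd⁴/64 = π×16.4⁴/64 = 3.551×10^3 mm⁴
I = 3.551×10^3 mm⁴ = 3.551×10^-9 m⁴
Effective length L_e = K·L = 2 × 4.45 = 8.900 m
P_cr = π²EI / L_e² = π² × 105×10⁹ × 3.551×10^-9 / 8.900² = 46.46 N
Factor of safety n = P_cr / P = 0.046457 / 0.0133 = 3.49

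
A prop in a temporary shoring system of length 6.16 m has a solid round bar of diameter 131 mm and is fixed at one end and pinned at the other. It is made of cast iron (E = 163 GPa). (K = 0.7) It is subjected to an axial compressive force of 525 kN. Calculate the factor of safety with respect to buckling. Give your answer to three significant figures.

I = πd⁴/64 = π×131⁴/64 = 1.446×10^7 mm⁴
I = 1.446×10^7 mm⁴ = 1.446×10^-5 m⁴
Effective length L_e = K·L = 0.7 × 6.16 = 4.312 m
P_cr = π²EI / L_e² = π² × 163×10⁹ × 1.446×10^-5 / 4.312² = 1.251×10^6 N
Factor of safety n = P_cr / P = 1250.8 / 525 = 2.38

n ≈ 2.38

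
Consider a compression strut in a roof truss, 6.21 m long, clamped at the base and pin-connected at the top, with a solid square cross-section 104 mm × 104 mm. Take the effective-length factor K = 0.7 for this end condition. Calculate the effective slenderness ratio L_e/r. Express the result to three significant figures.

λ ≈ 145

I = a⁴/12 = 104⁴/12 = 9.749×10^6 mm⁴
A = 1.082×10^4 mm²;  r_min = √(I/A) = √(9.749×10^6/1.082×10^4) = 30.02 mm
L_e = K·L = 0.7 × 6.21 m = 4.347 m = 4347.0 mm
λ = L_e / r_min = 4347.0 / 30.02 = 145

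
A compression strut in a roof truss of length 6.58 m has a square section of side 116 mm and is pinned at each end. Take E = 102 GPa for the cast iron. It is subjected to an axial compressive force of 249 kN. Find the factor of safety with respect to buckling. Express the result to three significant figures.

I = a⁴/12 = 116⁴/12 = 1.509×10^7 mm⁴
I = 1.509×10^7 mm⁴ = 1.509×10^-5 m⁴
Effective length L_e = K·L = 1 × 6.58 = 6.580 m
P_cr = π²EI / L_e² = π² × 102×10⁹ × 1.509×10^-5 / 6.580² = 3.508×10^5 N
Factor of safety n = P_cr / P = 350.83 / 249 = 1.41

n ≈ 1.41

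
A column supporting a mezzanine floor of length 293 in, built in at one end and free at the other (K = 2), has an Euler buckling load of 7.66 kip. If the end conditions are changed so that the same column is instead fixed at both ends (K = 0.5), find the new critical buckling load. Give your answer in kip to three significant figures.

P_cr ∝ 1/K², so P_cr,new = P_cr,old × (K_old/K_new)² = 7.66 × (2/0.5)²
= 7.66 × 16.00 = 123 kip

P_cr ≈ 123 kip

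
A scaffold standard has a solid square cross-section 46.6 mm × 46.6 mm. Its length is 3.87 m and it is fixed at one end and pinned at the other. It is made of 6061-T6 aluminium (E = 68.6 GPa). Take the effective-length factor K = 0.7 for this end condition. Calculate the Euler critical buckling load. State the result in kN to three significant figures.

I = a⁴/12 = 46.6⁴/12 = 3.930×10^5 mm⁴
I = 3.930×10^5 mm⁴ = 3.930×10^-7 m⁴
Effective length L_e = K·L = 0.7 × 3.87 = 2.709 m
P_cr = π²EI / L_e² = π² × 68.6×10⁹ × 3.930×10^-7 / 2.709² = 3.626×10^4 N

P_cr ≈ 36.3 kN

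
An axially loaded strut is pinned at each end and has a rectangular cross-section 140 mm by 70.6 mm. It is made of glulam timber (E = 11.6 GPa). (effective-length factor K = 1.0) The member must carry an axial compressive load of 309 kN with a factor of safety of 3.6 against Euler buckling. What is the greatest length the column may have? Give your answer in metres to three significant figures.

Buckling occurs about the weak axis: I_min = h·b³/12 with b = 70.6 mm (the shorter side).
I_min = 140×70.6³/12 = 4.105×10^6 mm⁴
I = 4.105×10^-6 m⁴
Required critical load P_cr = n·P = 3.6 × 309 = 1112 kN = 1.112×10^6 N
From P_cr = π²EI/(K·L)²:  L = (1/K)·√(π²EI/P_cr) = (1/1)·√(π²×1.16×10^10×4.105×10^-6/1.112×10^6)
L = 0.650 m

L_max ≈ 0.650 m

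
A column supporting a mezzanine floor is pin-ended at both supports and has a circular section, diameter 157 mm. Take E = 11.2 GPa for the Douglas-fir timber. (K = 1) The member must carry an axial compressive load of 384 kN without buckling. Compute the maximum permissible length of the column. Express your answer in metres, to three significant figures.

L_max ≈ 2.93 m

I = πd⁴/64 = π×157⁴/64 = 2.982×10^7 mm⁴
I = 2.982×10^-5 m⁴
At the buckling limit P_cr = P = 3.840×10^5 N
From P_cr = π²EI/(K·L)²:  L = (1/K)·√(π²EI/P_cr) = (1/1)·√(π²×1.12×10^10×2.982×10^-5/3.840×10^5)
L = 2.93 m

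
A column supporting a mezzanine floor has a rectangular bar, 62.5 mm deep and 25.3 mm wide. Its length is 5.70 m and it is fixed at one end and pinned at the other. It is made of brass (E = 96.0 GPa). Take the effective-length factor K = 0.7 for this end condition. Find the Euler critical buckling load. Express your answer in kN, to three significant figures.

P_cr ≈ 5.02 kN

Buckling occurs about the weak axis: I_min = h·b³/12 with b = 25.3 mm (the shorter side).
I_min = 62.5×25.3³/12 = 8.435×10^4 mm⁴
I = 8.435×10^4 mm⁴ = 8.435×10^-8 m⁴
Effective length L_e = K·L = 0.7 × 5.70 = 3.990 m
P_cr = π²EI / L_e² = π² × 96.0×10⁹ × 8.435×10^-8 / 3.990² = 5.020×10^3 N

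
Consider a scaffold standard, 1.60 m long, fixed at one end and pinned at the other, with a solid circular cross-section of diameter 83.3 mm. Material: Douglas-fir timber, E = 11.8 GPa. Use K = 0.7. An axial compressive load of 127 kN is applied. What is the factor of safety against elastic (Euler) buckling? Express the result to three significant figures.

n ≈ 1.73

I = πd⁴/64 = π×83.3⁴/64 = 2.363×10^6 mm⁴
I = 2.363×10^6 mm⁴ = 2.363×10^-6 m⁴
Effective length L_e = K·L = 0.7 × 1.60 = 1.120 m
P_cr = π²EI / L_e² = π² × 11.8×10⁹ × 2.363×10^-6 / 1.120² = 2.194×10^5 N
Factor of safety n = P_cr / P = 219.43 / 127 = 1.73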